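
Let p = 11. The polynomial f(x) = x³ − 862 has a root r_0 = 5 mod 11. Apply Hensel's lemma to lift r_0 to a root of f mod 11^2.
r_1 = 60 (mod 121)

Hensel: r_{i+1} = r_i − f(r_i)/f′(r_i) mod 11^{i+2}, where f′(x) = 3x². Iterate:
  r_0 = 5 (mod 11)
  r_1 = 60 (mod 121)
Final: r = 60 with f(r) ≡ 0 mod 11^2.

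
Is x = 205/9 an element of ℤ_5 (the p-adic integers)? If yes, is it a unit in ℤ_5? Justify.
x ∈ ℤ_5 but not a unit; v_5(x) = 1 > 0

ℤ_5 = {x ∈ ℚ_5 : v_5(x) ≥ 0} and ℤ_5^× = {x ∈ ℤ_5 : v_5(x) = 0}. Here v_5(205/9) = v_5(num) − v_5(den) = 1; compare against these criteria.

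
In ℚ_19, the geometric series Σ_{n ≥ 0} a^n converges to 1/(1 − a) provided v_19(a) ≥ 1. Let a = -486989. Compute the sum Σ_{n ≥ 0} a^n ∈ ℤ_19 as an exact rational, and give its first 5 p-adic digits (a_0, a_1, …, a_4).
Σ a^n = 1/(1 − a) = 1/486990;  first 5 digits = (1, 0, 0, 5, 15)

v_19(a) = 3 ≥ 1, so the series converges in ℤ_19 to 1/(1 − a) = 1/(1 − (-486989)) = 1/486990. Expand this rational in ℤ_19: compute digits iteratively via d_i = x_i mod 19, x_{i+1} = (x_i − d_i)/19. The first 5 digits are (1, 0, 0, 5, 15).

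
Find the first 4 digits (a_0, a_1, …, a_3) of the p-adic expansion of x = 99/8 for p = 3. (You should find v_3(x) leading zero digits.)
(a_0, …, a_3) = (0, 0, 1, 2)

v_3(99/8) = 2, so a_0 = ... = a_1 = 0. Factor out: x = 3^2 · u with u = 11/8 a unit in ℤ_3. Expand u iteratively via a_{v+i} = u_i mod 3, u_{i+1} = (u_i − a_{v+i})/3:
  u_0 = 11/8;  a_2 = 1;  u_1 = (u_0 − 1)/3 = 1/8
  u_1 = 1/8;  a_3 = 2;  u_2 = (u_1 − 2)/3 = -5/8
Digits: (0, 0, 1, 2).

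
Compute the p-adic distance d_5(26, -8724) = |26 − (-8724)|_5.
d_5(26, -8724) = 1/625

Step 1 — x − y = 26 − (-8724) = 8750. Step 2 — v_5(8750) = 4 (factor: 8750 = (5^4 · 14); the sign does not affect v_p). Step 3 — |x − y|_5 = 5^{-4} = 1/625.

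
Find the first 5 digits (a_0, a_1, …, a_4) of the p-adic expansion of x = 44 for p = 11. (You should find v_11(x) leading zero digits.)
(a_0, …, a_4) = (0, 4, 0, 0, 0)

v_11(44) = 1, so a_0 = ... = a_0 = 0. Factor out: x = 11^1 · u with u = 4 a unit in ℤ_11. Expand u iteratively via a_{v+i} = u_i mod 11, u_{i+1} = (u_i − a_{v+i})/11:
  u_0 = 4;  a_1 = 4;  u_1 = (u_0 − 4)/11 = 0
  u_1 = 0;  a_2 = 0;  u_2 = (u_1 − 0)/11 = 0
  u_2 = 0;  a_3 = 0;  u_3 = (u_2 − 0)/11 = 0
  u_3 = 0;  a_4 = 0;  u_4 = (u_3 − 0)/11 = 0
Digits: (0, 4, 0, 0, 0).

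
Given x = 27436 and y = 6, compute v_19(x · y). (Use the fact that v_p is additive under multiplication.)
v_19(164616) = 3

v_p(x) = 3 (factor: 27436 = 19^3 · 4); v_p(y) = 0 (factor: 6 = 19^0 · 6). Additivity: v_p(xy) = v_p(x) + v_p(y) = 3 + 0 = 3. (Direct check: xy = 164616 = 19^3 · (24).)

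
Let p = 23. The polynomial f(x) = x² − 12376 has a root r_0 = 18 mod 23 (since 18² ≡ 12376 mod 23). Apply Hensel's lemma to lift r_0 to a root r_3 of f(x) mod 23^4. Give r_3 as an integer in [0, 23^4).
r_3 = 226706 (mod 279841)

Hensel's recurrence: r_{i+1} = r_i − f(r_i)·(f′(r_i))^{-1} mod 23^{i+2}, with f′(x) = 2x. Iterate:
  r_0 = 18 (mod 23)
  r_1 = 294 (mod 529)
  r_2 = 7700 (mod 12167)
  r_3 = 226706 (mod 279841)
Final: r_3 = 226706, and one checks f(r_3) ≡ 0 mod 23^4.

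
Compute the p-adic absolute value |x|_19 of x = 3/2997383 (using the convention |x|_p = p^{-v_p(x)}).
|3/2997383|_19 = 130321

Step 1 — compute v_19(x) by factoring powers of 19 out of the numerator and denominator: v_19(3/2997383) = -4. Step 2 — apply |x|_p = p^{-v_p(x)} = 19^{4} = 130321.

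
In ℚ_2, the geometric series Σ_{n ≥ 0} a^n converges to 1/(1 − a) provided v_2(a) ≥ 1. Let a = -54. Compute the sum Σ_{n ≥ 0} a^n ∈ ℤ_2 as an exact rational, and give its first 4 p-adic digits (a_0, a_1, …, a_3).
Σ a^n = 1/(1 − a) = 1/55;  first 4 digits = (1, 1, 1, 0)

v_2(a) = 1 ≥ 1, so the series converges in ℤ_2 to 1/(1 − a) = 1/(1 − (-54)) = 1/55. Expand this rational in ℤ_2: compute digits iteratively via d_i = x_i mod 2, x_{i+1} = (x_i − d_i)/2. The first 4 digits are (1, 1, 1, 0).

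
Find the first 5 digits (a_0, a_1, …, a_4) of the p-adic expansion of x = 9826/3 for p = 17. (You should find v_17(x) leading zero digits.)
(a_0, …, a_4) = (0, 0, 0, 12, 5)

v_17(9826/3) = 3, so a_0 = ... = a_2 = 0. Factor out: x = 17^3 · u with u = 2/3 a unit in ℤ_17. Expand u iteratively via a_{v+i} = u_i mod 17, u_{i+1} = (u_i − a_{v+i})/17:
  u_0 = 2/3;  a_3 = 12;  u_1 = (u_0 − 12)/17 = -2/3
  u_1 = -2/3;  a_4 = 5;  u_2 = (u_1 − 5)/17 = -1/3
Digits: (0, 0, 0, 12, 5).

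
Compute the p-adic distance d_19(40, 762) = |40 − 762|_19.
d_19(40, 762) = 1/361

Step 1 — x − y = 40 − 762 = -722. Step 2 — v_19(-722) = 2 (factor: -722 = −(19^2 · 2); the sign does not affect v_p). Step 3 — |x − y|_19 = 19^{-2} = 1/361.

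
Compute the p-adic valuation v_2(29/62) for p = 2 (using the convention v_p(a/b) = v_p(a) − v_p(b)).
v_2(29/62) = -1

Factor powers of 2 from the numerator and denominator of the reduced fraction: 29 = 2^0 · 29 and 62 = 2^1 · 31. Apply v_p(a/b) = v_p(a) − v_p(b): v_2(29/62) = 0 − 1 = -1.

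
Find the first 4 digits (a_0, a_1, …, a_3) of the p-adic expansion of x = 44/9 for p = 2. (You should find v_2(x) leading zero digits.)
(a_0, …, a_3) = (0, 0, 1, 1)

v_2(44/9) = 2, so a_0 = ... = a_1 = 0. Factor out: x = 2^2 · u with u = 11/9 a unit in ℤ_2. Expand u iteratively via a_{v+i} = u_i mod 2, u_{i+1} = (u_i − a_{v+i})/2:
  u_0 = 11/9;  a_2 = 1;  u_1 = (u_0 − 1)/2 = 1/9
  u_1 = 1/9;  a_3 = 1;  u_2 = (u_1 − 1)/2 = -4/9
Digits: (0, 0, 1, 1).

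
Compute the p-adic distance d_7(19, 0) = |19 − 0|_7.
d_7(19, 0) = 1

Step 1 — x − y = 19 − 0 = 19. Step 2 — v_7(19) = 0 (factor: 19 = (7^0 · 19); the sign does not affect v_p). Step 3 — |x − y|_7 = 7^{0} = 1.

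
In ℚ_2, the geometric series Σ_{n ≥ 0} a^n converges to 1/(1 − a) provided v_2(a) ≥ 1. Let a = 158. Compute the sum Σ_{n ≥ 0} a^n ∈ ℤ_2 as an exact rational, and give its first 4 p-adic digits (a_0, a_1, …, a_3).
Σ a^n = 1/(1 − a) = -1/157;  first 4 digits = (1, 1, 0, 1)

v_2(a) = 1 ≥ 1, so the series converges in ℤ_2 to 1/(1 − a) = 1/(1 − 158) = -1/157. Expand this rational in ℤ_2: compute digits iteratively via d_i = x_i mod 2, x_{i+1} = (x_i − d_i)/2. The first 4 digits are (1, 1, 0, 1).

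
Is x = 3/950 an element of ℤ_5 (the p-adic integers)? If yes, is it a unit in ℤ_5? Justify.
x ∉ ℤ_5 (v_5(x) = -2 < 0)

ℤ_5 = {x ∈ ℚ_5 : v_5(x) ≥ 0} and ℤ_5^× = {x ∈ ℤ_5 : v_5(x) = 0}. Here v_5(3/950) = v_5(num) − v_5(den) = -2; compare against these criteria.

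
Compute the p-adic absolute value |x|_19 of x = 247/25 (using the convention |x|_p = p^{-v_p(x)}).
|247/25|_19 = 1/19

Step 1 — compute v_19(x) by factoring powers of 19 out of the numerator and denominator: v_19(247/25) = 1. Step 2 — apply |x|_p = p^{-v_p(x)} = 19^{-1} = 1/19.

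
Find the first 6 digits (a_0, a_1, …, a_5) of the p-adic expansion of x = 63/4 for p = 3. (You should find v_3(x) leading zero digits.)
(a_0, …, a_5) = (0, 0, 1, 1, 2, 0)

v_3(63/4) = 2, so a_0 = ... = a_1 = 0. Factor out: x = 3^2 · u with u = 7/4 a unit in ℤ_3. Expand u iteratively via a_{v+i} = u_i mod 3, u_{i+1} = (u_i − a_{v+i})/3:
  u_0 = 7/4;  a_2 = 1;  u_1 = (u_0 − 1)/3 = 1/4
  u_1 = 1/4;  a_3 = 1;  u_2 = (u_1 − 1)/3 = -1/4
  u_2 = -1/4;  a_4 = 2;  u_3 = (u_2 − 2)/3 = -3/4
  u_3 = -3/4;  a_5 = 0;  u_4 = (u_3 − 0)/3 = -1/4
Digits: (0, 0, 1, 1, 2, 0).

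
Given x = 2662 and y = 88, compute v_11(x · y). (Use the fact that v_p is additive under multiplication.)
v_11(234256) = 4

v_p(x) = 3 (factor: 2662 = 11^3 · 2); v_p(y) = 1 (factor: 88 = 11^1 · 8). Additivity: v_p(xy) = v_p(x) + v_p(y) = 3 + 1 = 4. (Direct check: xy = 234256 = 11^4 · (16).)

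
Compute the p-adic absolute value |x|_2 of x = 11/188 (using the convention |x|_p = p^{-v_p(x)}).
|11/188|_2 = 4

Step 1 — compute v_2(x) by factoring powers of 2 out of the numerator and denominator: v_2(11/188) = -2. Step 2 — apply |x|_p = p^{-v_p(x)} = 2^{2} = 4.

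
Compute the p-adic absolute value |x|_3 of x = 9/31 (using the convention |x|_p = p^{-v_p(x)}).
|9/31|_3 = 1/9

Step 1 — compute v_3(x) by factoring powers of 3 out of the numerator and denominator: v_3(9/31) = 2. Step 2 — apply |x|_p = p^{-v_p(x)} = 3^{-2} = 1/9.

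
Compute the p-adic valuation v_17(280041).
v_17(280041) = 3

v_17(n) is the largest exponent k such that 17^k divides n. Factor out: 280041 = 17^3 · 57. (Sign doesn't affect v_p.) So v_17(280041) = 3.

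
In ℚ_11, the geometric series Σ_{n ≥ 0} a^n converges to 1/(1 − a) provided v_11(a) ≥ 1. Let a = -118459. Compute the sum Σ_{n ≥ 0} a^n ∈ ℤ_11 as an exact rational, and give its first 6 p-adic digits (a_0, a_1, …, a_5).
Σ a^n = 1/(1 − a) = 1/118460;  first 6 digits = (1, 0, 0, 10, 2, 10)

v_11(a) = 3 ≥ 1, so the series converges in ℤ_11 to 1/(1 − a) = 1/(1 − (-118459)) = 1/118460. Expand this rational in ℤ_11: compute digits iteratively via d_i = x_i mod 11, x_{i+1} = (x_i − d_i)/11. The first 6 digits are (1, 0, 0, 10, 2, 10).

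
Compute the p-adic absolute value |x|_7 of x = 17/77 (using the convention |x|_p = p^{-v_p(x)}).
|17/77|_7 = 7

Step 1 — compute v_7(x) by factoring powers of 7 out of the numerator and denominator: v_7(17/77) = -1. Step 2 — apply |x|_p = p^{-v_p(x)} = 7^{1} = 7.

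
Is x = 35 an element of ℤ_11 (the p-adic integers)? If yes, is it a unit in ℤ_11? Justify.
x ∈ ℤ_11^× (unit); v_11(x) = 0

ℤ_11 = {x ∈ ℚ_11 : v_11(x) ≥ 0} and ℤ_11^× = {x ∈ ℤ_11 : v_11(x) = 0}. Here v_11(35) = v_11(num) − v_11(den) = 0; compare against these criteria.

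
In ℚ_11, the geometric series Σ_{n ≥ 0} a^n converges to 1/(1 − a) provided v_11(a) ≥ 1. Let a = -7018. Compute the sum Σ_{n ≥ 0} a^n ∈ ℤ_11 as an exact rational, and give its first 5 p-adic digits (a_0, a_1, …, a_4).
Σ a^n = 1/(1 − a) = 1/7019;  first 5 digits = (1, 0, 8, 5, 8)

v_11(a) = 2 ≥ 1, so the series converges in ℤ_11 to 1/(1 − a) = 1/(1 − (-7018)) = 1/7019. Expand this rational in ℤ_11: compute digits iteratively via d_i = x_i mod 11, x_{i+1} = (x_i − d_i)/11. The first 5 digits are (1, 0, 8, 5, 8).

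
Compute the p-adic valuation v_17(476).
v_17(476) = 1

v_17(n) is the largest exponent k such that 17^k divides n. Factor out: 476 = 17^1 · 28. (Sign doesn't affect v_p.) So v_17(476) = 1.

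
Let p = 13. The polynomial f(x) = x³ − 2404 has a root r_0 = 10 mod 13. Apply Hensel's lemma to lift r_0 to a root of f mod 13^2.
r_1 = 62 (mod 169)

Hensel: r_{i+1} = r_i − f(r_i)/f′(r_i) mod 13^{i+2}, where f′(x) = 3x². Iterate:
  r_0 = 10 (mod 13)
  r_1 = 62 (mod 169)
Final: r = 62 with f(r) ≡ 0 mod 13^2.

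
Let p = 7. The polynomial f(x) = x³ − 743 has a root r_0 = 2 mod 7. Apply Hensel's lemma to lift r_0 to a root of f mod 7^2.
r_1 = 2 (mod 49)

Hensel: r_{i+1} = r_i − f(r_i)/f′(r_i) mod 7^{i+2}, where f′(x) = 3x². Iterate:
  r_0 = 2 (mod 7)
  r_1 = 2 (mod 49)
Final: r = 2 with f(r) ≡ 0 mod 7^2.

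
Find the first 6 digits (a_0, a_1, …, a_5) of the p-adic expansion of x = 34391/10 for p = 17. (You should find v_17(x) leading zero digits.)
(a_0, …, a_5) = (0, 0, 0, 16, 11, 1)

v_17(34391/10) = 3, so a_0 = ... = a_2 = 0. Factor out: x = 17^3 · u with u = 7/10 a unit in ℤ_17. Expand u iteratively via a_{v+i} = u_i mod 17, u_{i+1} = (u_i − a_{v+i})/17:
  u_0 = 7/10;  a_3 = 16;  u_1 = (u_0 − 16)/17 = -9/10
  u_1 = -9/10;  a_4 = 11;  u_2 = (u_1 − 11)/17 = -7/10
  u_2 = -7/10;  a_5 = 1;  u_3 = (u_2 − 1)/17 = -1/10
Digits: (0, 0, 0, 16, 11, 1).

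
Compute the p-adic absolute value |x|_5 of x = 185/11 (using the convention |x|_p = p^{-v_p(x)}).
|185/11|_5 = 1/5

Step 1 — compute v_5(x) by factoring powers of 5 out of the numerator and denominator: v_5(185/11) = 1. Step 2 — apply |x|_p = p^{-v_p(x)} = 5^{-1} = 1/5.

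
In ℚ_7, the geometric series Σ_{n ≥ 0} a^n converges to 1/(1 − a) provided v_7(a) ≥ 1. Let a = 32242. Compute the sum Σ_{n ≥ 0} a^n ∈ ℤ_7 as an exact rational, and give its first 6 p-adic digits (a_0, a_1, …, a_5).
Σ a^n = 1/(1 − a) = -1/32241;  first 6 digits = (1, 0, 0, 3, 6, 1)

v_7(a) = 3 ≥ 1, so the series converges in ℤ_7 to 1/(1 − a) = 1/(1 − 32242) = -1/32241. Expand this rational in ℤ_7: compute digits iteratively via d_i = x_i mod 7, x_{i+1} = (x_i − d_i)/7. The first 6 digits are (1, 0, 0, 3, 6, 1).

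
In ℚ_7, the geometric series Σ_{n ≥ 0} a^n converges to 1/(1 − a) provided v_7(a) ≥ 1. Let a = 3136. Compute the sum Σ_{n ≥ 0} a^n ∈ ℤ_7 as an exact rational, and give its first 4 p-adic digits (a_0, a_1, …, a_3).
Σ a^n = 1/(1 − a) = -1/3135;  first 4 digits = (1, 0, 1, 2)

v_7(a) = 2 ≥ 1, so the series converges in ℤ_7 to 1/(1 − a) = 1/(1 − 3136) = -1/3135. Expand this rational in ℤ_7: compute digits iteratively via d_i = x_i mod 7, x_{i+1} = (x_i − d_i)/7. The first 4 digits are (1, 0, 1, 2).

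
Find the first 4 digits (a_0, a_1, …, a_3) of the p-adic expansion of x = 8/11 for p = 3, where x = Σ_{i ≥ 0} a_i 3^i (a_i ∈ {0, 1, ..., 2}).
(a_0, …, a_3) = (1, 1, 1, 2)

v_3(8/11) = 0 (numerator and denominator both coprime to 3), so x ∈ ℤ_3^×. Compute digits iteratively via a_i = x_i mod 3, x_{i+1} = (x_i − a_i)/3, with x_0 = x:
  x_0 = 8/11;  a_0 = 1;  x_1 = (x_0 − 1)/3 = -1/11
  x_1 = -1/11;  a_1 = 1;  x_2 = (x_1 − 1)/3 = -4/11
  x_2 = -4/11;  a_2 = 1;  x_3 = (x_2 − 1)/3 = -5/11
  x_3 = -5/11;  a_3 = 2;  x_4 = (x_3 − 2)/3 = -9/11
Digits: (1, 1, 1, 2).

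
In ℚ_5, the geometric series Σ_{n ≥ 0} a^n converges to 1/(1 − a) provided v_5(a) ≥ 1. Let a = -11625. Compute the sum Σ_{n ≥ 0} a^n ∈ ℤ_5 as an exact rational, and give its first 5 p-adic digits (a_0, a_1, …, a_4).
Σ a^n = 1/(1 − a) = 1/11626;  first 5 digits = (1, 0, 0, 2, 1)

v_5(a) = 3 ≥ 1, so the series converges in ℤ_5 to 1/(1 − a) = 1/(1 − (-11625)) = 1/11626. Expand this rational in ℤ_5: compute digits iteratively via d_i = x_i mod 5, x_{i+1} = (x_i − d_i)/5. The first 5 digits are (1, 0, 0, 2, 1).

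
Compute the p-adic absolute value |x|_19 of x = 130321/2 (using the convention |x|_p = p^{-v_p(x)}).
|130321/2|_19 = 1/130321

Step 1 — compute v_19(x) by factoring powers of 19 out of the numerator and denominator: v_19(130321/2) = 4. Step 2 — apply |x|_p = p^{-v_p(x)} = 19^{-4} = 1/130321.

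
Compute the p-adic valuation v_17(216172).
v_17(216172) = 3

v_17(n) is the largest exponent k such that 17^k divides n. Factor out: 216172 = 17^3 · 44. (Sign doesn't affect v_p.) So v_17(216172) = 3.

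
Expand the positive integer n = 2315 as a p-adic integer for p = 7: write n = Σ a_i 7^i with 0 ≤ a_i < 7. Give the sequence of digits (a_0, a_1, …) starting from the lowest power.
(a_0, a_1, …) = (5, 1, 5, 6)

Repeated division by 7 gives the digits low-to-high: 2315 = 5 + 1·7^1 + 5·7^2 + 6·7^3. Digit sequence: (5, 1, 5, 6).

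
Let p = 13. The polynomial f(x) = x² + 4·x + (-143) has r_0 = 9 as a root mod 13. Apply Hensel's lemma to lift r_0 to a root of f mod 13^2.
r_1 = 87 (mod 169)

Hensel: r_{i+1} = r_i − f(r_i)·(f′(r_i))^{-1} mod 13^{i+2}, f′(x) = 2x + 4. Iterate:
  r_0 = 9 (mod 13)
  r_1 = 87 (mod 169)
Final: r = 87 satisfies f(r) ≡ 0 mod 13^2.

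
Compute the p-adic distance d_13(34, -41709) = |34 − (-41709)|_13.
d_13(34, -41709) = 1/2197

Step 1 — x − y = 34 − (-41709) = 41743. Step 2 — v_13(41743) = 3 (factor: 41743 = (13^3 · 19); the sign does not affect v_p). Step 3 — |x − y|_13 = 13^{-3} = 1/2197.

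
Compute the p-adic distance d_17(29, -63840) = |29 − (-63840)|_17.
d_17(29, -63840) = 1/4913

Step 1 — x − y = 29 − (-63840) = 63869. Step 2 — v_17(63869) = 3 (factor: 63869 = (17^3 · 13); the sign does not affect v_p). Step 3 — |x − y|_17 = 17^{-3} = 1/4913.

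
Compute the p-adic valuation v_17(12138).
v_17(12138) = 2

v_17(n) is the largest exponent k such that 17^k divides n. Factor out: 12138 = 17^2 · 42. (Sign doesn't affect v_p.) So v_17(12138) = 2.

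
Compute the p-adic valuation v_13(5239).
v_13(5239) = 2

v_13(n) is the largest exponent k such that 13^k divides n. Factor out: 5239 = 13^2 · 31. (Sign doesn't affect v_p.) So v_13(5239) = 2.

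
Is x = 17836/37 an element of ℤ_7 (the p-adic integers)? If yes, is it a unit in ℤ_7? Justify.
x ∈ ℤ_7 but not a unit; v_7(x) = 3 > 0

ℤ_7 = {x ∈ ℚ_7 : v_7(x) ≥ 0} and ℤ_7^× = {x ∈ ℤ_7 : v_7(x) = 0}. Here v_7(17836/37) = v_7(num) − v_7(den) = 3; compare against these criteria.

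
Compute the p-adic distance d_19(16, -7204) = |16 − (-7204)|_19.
d_19(16, -7204) = 1/361

Step 1 — x − y = 16 − (-7204) = 7220. Step 2 — v_19(7220) = 2 (factor: 7220 = (19^2 · 20); the sign does not affect v_p). Step 3 — |x − y|_19 = 19^{-2} = 1/361.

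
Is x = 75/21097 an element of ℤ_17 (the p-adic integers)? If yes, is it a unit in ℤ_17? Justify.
x ∉ ℤ_17 (v_17(x) = -2 < 0)

ℤ_17 = {x ∈ ℚ_17 : v_17(x) ≥ 0} and ℤ_17^× = {x ∈ ℤ_17 : v_17(x) = 0}. Here v_17(75/21097) = v_17(num) − v_17(den) = -2; compare against these criteria.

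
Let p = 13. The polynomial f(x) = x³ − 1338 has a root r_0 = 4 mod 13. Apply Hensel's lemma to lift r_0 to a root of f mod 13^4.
r_3 = 12614 (mod 28561)

Hensel: r_{i+1} = r_i − f(r_i)/f′(r_i) mod 13^{i+2}, where f′(x) = 3x². Iterate:
  r_0 = 4 (mod 13)
  r_1 = 108 (mod 169)
  r_2 = 1629 (mod 2197)
  r_3 = 12614 (mod 28561)
Final: r = 12614 with f(r) ≡ 0 mod 13^4.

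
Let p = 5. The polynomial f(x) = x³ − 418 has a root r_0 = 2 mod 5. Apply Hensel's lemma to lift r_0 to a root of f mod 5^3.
r_2 = 107 (mod 125)

Hensel: r_{i+1} = r_i − f(r_i)/f′(r_i) mod 5^{i+2}, where f′(x) = 3x². Iterate:
  r_0 = 2 (mod 5)
  r_1 = 7 (mod 25)
  r_2 = 107 (mod 125)
Final: r = 107 with f(r) ≡ 0 mod 5^3.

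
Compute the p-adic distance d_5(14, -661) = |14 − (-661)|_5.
d_5(14, -661) = 1/25

Step 1 — x − y = 14 − (-661) = 675. Step 2 — v_5(675) = 2 (factor: 675 = (5^2 · 27); the sign does not affect v_p). Step 3 — |x − y|_5 = 5^{-2} = 1/25.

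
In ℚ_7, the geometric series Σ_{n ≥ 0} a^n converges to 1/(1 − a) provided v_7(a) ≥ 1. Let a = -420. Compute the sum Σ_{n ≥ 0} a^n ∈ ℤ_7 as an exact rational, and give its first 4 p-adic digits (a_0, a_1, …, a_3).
Σ a^n = 1/(1 − a) = 1/421;  first 4 digits = (1, 3, 0, 1)

v_7(a) = 1 ≥ 1, so the series converges in ℤ_7 to 1/(1 − a) = 1/(1 − (-420)) = 1/421. Expand this rational in ℤ_7: compute digits iteratively via d_i = x_i mod 7, x_{i+1} = (x_i − d_i)/7. The first 4 digits are (1, 3, 0, 1).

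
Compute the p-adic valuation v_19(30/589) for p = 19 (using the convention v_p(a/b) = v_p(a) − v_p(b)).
v_19(30/589) = -1

Factor powers of 19 from the numerator and denominator of the reduced fraction: 30 = 19^0 · 30 and 589 = 19^1 · 31. Apply v_p(a/b) = v_p(a) − v_p(b): v_19(30/589) = 0 − 1 = -1.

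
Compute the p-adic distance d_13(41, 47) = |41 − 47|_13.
d_13(41, 47) = 1

Step 1 — x − y = 41 − 47 = -6. Step 2 — v_13(-6) = 0 (factor: -6 = −(13^0 · 6); the sign does not affect v_p). Step 3 — |x − y|_13 = 13^{0} = 1.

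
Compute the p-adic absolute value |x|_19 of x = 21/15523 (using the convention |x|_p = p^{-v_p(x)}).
|21/15523|_19 = 361

Step 1 — compute v_19(x) by factoring powers of 19 out of the numerator and denominator: v_19(21/15523) = -2. Step 2 — apply |x|_p = p^{-v_p(x)} = 19^{2} = 361.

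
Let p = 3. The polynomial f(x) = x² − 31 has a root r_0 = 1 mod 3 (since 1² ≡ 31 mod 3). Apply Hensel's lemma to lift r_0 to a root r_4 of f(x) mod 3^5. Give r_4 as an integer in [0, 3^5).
r_4 = 52 (mod 243)

Hensel's recurrence: r_{i+1} = r_i − f(r_i)·(f′(r_i))^{-1} mod 3^{i+2}, with f′(x) = 2x. Iterate:
  r_0 = 1 (mod 3)
  r_1 = 7 (mod 9)
  r_2 = 25 (mod 27)
  r_3 = 52 (mod 81)
  r_4 = 52 (mod 243)
Final: r_4 = 52, and one checks f(r_4) ≡ 0 mod 3^5.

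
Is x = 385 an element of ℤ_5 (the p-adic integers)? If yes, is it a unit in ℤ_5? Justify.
x ∈ ℤ_5 but not a unit; v_5(x) = 1 > 0

ℤ_5 = {x ∈ ℚ_5 : v_5(x) ≥ 0} and ℤ_5^× = {x ∈ ℤ_5 : v_5(x) = 0}. Here v_5(385) = v_5(num) − v_5(den) = 1; compare against these criteria.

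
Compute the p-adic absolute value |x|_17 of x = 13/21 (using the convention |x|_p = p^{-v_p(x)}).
|13/21|_17 = 1

Step 1 — compute v_17(x) by factoring powers of 17 out of the numerator and denominator: v_17(13/21) = 0. Step 2 — apply |x|_p = p^{-v_p(x)} = 17^{0} = 1.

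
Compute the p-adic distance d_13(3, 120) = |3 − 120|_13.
d_13(3, 120) = 1/13

Step 1 — x − y = 3 − 120 = -117. Step 2 — v_13(-117) = 1 (factor: -117 = −(13^1 · 9); the sign does not affect v_p). Step 3 — |x − y|_13 = 13^{-1} = 1/13.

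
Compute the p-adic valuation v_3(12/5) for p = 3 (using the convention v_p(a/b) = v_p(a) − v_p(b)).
v_3(12/5) = 1

Factor powers of 3 from the numerator and denominator of the reduced fraction: 12 = 3^1 · 4 and 5 = 3^0 · 5. Apply v_p(a/b) = v_p(a) − v_p(b): v_3(12/5) = 1 − 0 = 1.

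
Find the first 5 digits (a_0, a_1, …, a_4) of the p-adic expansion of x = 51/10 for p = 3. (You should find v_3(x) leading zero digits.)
(a_0, …, a_4) = (0, 2, 2, 2, 0)

v_3(51/10) = 1, so a_0 = ... = a_0 = 0. Factor out: x = 3^1 · u with u = 17/10 a unit in ℤ_3. Expand u iteratively via a_{v+i} = u_i mod 3, u_{i+1} = (u_i − a_{v+i})/3:
  u_0 = 17/10;  a_1 = 2;  u_1 = (u_0 − 2)/3 = -1/10
  u_1 = -1/10;  a_2 = 2;  u_2 = (u_1 − 2)/3 = -7/10
  u_2 = -7/10;  a_3 = 2;  u_3 = (u_2 − 2)/3 = -9/10
  u_3 = -9/10;  a_4 = 0;  u_4 = (u_3 − 0)/3 = -3/10
Digits: (0, 2, 2, 2, 0).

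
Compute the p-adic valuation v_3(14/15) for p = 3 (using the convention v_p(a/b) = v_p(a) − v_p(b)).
v_3(14/15) = -1

Factor powers of 3 from the numerator and denominator of the reduced fraction: 14 = 3^0 · 14 and 15 = 3^1 · 5. Apply v_p(a/b) = v_p(a) − v_p(b): v_3(14/15) = 0 − 1 = -1.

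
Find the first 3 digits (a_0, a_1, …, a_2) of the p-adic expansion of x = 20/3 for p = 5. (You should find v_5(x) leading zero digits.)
(a_0, …, a_2) = (0, 3, 3)

v_5(20/3) = 1, so a_0 = ... = a_0 = 0. Factor out: x = 5^1 · u with u = 4/3 a unit in ℤ_5. Expand u iteratively via a_{v+i} = u_i mod 5, u_{i+1} = (u_i − a_{v+i})/5:
  u_0 = 4/3;  a_1 = 3;  u_1 = (u_0 − 3)/5 = -1/3
  u_1 = -1/3;  a_2 = 3;  u_2 = (u_1 − 3)/5 = -2/3
Digits: (0, 3, 3).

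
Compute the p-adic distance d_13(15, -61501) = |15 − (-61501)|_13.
d_13(15, -61501) = 1/2197

Step 1 — x − y = 15 − (-61501) = 61516. Step 2 — v_13(61516) = 3 (factor: 61516 = (13^3 · 28); the sign does not affect v_p). Step 3 — |x − y|_13 = 13^{-3} = 1/2197.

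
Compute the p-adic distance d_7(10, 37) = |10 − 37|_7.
d_7(10, 37) = 1

Step 1 — x − y = 10 − 37 = -27. Step 2 — v_7(-27) = 0 (factor: -27 = −(7^0 · 27); the sign does not affect v_p). Step 3 — |x − y|_7 = 7^{0} = 1.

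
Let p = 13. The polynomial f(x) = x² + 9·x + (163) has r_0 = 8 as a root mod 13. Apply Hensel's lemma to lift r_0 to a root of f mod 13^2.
r_1 = 138 (mod 169)

Hensel: r_{i+1} = r_i − f(r_i)·(f′(r_i))^{-1} mod 13^{i+2}, f′(x) = 2x + 9. Iterate:
  r_0 = 8 (mod 13)
  r_1 = 138 (mod 169)
Final: r = 138 satisfies f(r) ≡ 0 mod 13^2.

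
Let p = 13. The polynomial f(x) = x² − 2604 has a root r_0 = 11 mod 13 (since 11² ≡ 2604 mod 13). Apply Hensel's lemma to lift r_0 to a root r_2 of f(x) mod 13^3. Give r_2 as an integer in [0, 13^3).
r_2 = 1714 (mod 2197)

Hensel's recurrence: r_{i+1} = r_i − f(r_i)·(f′(r_i))^{-1} mod 13^{i+2}, with f′(x) = 2x. Iterate:
  r_0 = 11 (mod 13)
  r_1 = 24 (mod 169)
  r_2 = 1714 (mod 2197)
Final: r_2 = 1714, and one checks f(r_2) ≡ 0 mod 13^3.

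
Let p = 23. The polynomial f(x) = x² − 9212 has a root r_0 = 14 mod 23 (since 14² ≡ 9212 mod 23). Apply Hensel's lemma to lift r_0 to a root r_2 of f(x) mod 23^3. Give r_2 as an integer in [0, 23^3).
r_2 = 8800 (mod 12167)

Hensel's recurrence: r_{i+1} = r_i − f(r_i)·(f′(r_i))^{-1} mod 23^{i+2}, with f′(x) = 2x. Iterate:
  r_0 = 14 (mod 23)
  r_1 = 336 (mod 529)
  r_2 = 8800 (mod 12167)
Final: r_2 = 8800, and one checks f(r_2) ≡ 0 mod 23^3.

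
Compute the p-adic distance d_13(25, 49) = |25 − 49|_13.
d_13(25, 49) = 1

Step 1 — x − y = 25 − 49 = -24. Step 2 — v_13(-24) = 0 (factor: -24 = −(13^0 · 24); the sign does not affect v_p). Step 3 — |x − y|_13 = 13^{0} = 1.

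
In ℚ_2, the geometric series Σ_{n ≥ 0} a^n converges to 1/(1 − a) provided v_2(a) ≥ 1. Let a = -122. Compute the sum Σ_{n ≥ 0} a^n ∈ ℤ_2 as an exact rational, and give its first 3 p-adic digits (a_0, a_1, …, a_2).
Σ a^n = 1/(1 − a) = 1/123;  first 3 digits = (1, 1, 0)

v_2(a) = 1 ≥ 1, so the series converges in ℤ_2 to 1/(1 − a) = 1/(1 − (-122)) = 1/123. Expand this rational in ℤ_2: compute digits iteratively via d_i = x_i mod 2, x_{i+1} = (x_i − d_i)/2. The first 3 digits are (1, 1, 0).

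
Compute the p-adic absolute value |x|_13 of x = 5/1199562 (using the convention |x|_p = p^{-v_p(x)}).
|5/1199562|_13 = 28561

Step 1 — compute v_13(x) by factoring powers of 13 out of the numerator and denominator: v_13(5/1199562) = -4. Step 2 — apply |x|_p = p^{-v_p(x)} = 13^{4} = 28561.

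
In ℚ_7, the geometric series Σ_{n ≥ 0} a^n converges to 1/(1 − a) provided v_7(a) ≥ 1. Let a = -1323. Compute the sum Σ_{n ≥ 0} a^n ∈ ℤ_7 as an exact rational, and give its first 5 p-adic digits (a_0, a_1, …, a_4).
Σ a^n = 1/(1 − a) = 1/1324;  first 5 digits = (1, 0, 1, 3, 0)

v_7(a) = 2 ≥ 1, so the series converges in ℤ_7 to 1/(1 − a) = 1/(1 − (-1323)) = 1/1324. Expand this rational in ℤ_7: compute digits iteratively via d_i = x_i mod 7, x_{i+1} = (x_i − d_i)/7. The first 5 digits are (1, 0, 1, 3, 0).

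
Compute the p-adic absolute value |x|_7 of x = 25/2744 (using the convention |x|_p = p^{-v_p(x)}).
|25/2744|_7 = 343

Step 1 — compute v_7(x) by factoring powers of 7 out of the numerator and denominator: v_7(25/2744) = -3. Step 2 — apply |x|_p = p^{-v_p(x)} = 7^{3} = 343.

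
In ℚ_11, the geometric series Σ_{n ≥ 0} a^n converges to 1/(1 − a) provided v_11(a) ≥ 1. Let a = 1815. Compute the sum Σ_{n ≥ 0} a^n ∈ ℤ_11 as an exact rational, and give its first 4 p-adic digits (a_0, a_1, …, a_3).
Σ a^n = 1/(1 − a) = -1/1814;  first 4 digits = (1, 0, 4, 1)

v_11(a) = 2 ≥ 1, so the series converges in ℤ_11 to 1/(1 − a) = 1/(1 − 1815) = -1/1814. Expand this rational in ℤ_11: compute digits iteratively via d_i = x_i mod 11, x_{i+1} = (x_i − d_i)/11. The first 4 digits are (1, 0, 4, 1).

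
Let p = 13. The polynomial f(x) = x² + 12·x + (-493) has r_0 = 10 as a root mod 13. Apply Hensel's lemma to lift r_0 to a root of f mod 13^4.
r_3 = 28532 (mod 28561)

Hensel: r_{i+1} = r_i − f(r_i)·(f′(r_i))^{-1} mod 13^{i+2}, f′(x) = 2x + 12. Iterate:
  r_0 = 10 (mod 13)
  r_1 = 140 (mod 169)
  r_2 = 2168 (mod 2197)
  r_3 = 28532 (mod 28561)
Final: r = 28532 satisfies f(r) ≡ 0 mod 13^4.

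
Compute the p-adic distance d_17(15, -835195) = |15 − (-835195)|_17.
d_17(15, -835195) = 1/83521

Step 1 — x − y = 15 − (-835195) = 835210. Step 2 — v_17(835210) = 4 (factor: 835210 = (17^4 · 10); the sign does not affect v_p). Step 3 — |x − y|_17 = 17^{-4} = 1/83521.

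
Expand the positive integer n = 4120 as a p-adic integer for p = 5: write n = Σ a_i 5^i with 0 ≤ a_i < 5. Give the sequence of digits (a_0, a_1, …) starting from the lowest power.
(a_0, a_1, …) = (0, 4, 4, 2, 1, 1)

Repeated division by 5 gives the digits low-to-high: 4120 = 4·5^1 + 4·5^2 + 2·5^3 + 1·5^4 + 1·5^5. Digit sequence: (0, 4, 4, 2, 1, 1).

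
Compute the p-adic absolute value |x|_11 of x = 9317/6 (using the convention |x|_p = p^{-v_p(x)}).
|9317/6|_11 = 1/1331

Step 1 — compute v_11(x) by factoring powers of 11 out of the numerator and denominator: v_11(9317/6) = 3. Step 2 — apply |x|_p = p^{-v_p(x)} = 11^{-3} = 1/1331.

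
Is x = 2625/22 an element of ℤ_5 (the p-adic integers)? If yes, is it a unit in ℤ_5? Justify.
x ∈ ℤ_5 but not a unit; v_5(x) = 3 > 0

ℤ_5 = {x ∈ ℚ_5 : v_5(x) ≥ 0} and ℤ_5^× = {x ∈ ℤ_5 : v_5(x) = 0}. Here v_5(2625/22) = v_5(num) − v_5(den) = 3; compare against these criteria.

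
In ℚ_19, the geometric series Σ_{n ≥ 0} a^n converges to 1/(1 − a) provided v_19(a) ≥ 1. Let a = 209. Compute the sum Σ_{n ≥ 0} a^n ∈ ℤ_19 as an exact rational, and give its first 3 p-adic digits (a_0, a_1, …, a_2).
Σ a^n = 1/(1 − a) = -1/208;  first 3 digits = (1, 11, 7)

v_19(a) = 1 ≥ 1, so the series converges in ℤ_19 to 1/(1 − a) = 1/(1 − 209) = -1/208. Expand this rational in ℤ_19: compute digits iteratively via d_i = x_i mod 19, x_{i+1} = (x_i − d_i)/19. The first 3 digits are (1, 11, 7).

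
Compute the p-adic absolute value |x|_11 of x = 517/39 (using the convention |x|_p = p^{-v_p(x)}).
|517/39|_11 = 1/11

Step 1 — compute v_11(x) by factoring powers of 11 out of the numerator and denominator: v_11(517/39) = 1. Step 2 — apply |x|_p = p^{-v_p(x)} = 11^{-1} = 1/11.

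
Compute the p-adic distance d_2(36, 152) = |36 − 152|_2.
d_2(36, 152) = 1/4

Step 1 — x − y = 36 − 152 = -116. Step 2 — v_2(-116) = 2 (factor: -116 = −(2^2 · 29); the sign does not affect v_p). Step 3 — |x − y|_2 = 2^{-2} = 1/4.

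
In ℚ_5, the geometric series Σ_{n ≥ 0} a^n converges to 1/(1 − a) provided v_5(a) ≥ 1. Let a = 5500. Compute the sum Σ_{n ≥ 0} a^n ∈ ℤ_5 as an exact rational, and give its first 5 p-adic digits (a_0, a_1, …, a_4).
Σ a^n = 1/(1 − a) = -1/5499;  first 5 digits = (1, 0, 0, 4, 3)

v_5(a) = 3 ≥ 1, so the series converges in ℤ_5 to 1/(1 − a) = 1/(1 − 5500) = -1/5499. Expand this rational in ℤ_5: compute digits iteratively via d_i = x_i mod 5, x_{i+1} = (x_i − d_i)/5. The first 5 digits are (1, 0, 0, 4, 3).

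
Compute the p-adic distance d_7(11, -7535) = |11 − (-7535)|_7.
d_7(11, -7535) = 1/343

Step 1 — x − y = 11 − (-7535) = 7546. Step 2 — v_7(7546) = 3 (factor: 7546 = (7^3 · 22); the sign does not affect v_p). Step 3 — |x − y|_7 = 7^{-3} = 1/343.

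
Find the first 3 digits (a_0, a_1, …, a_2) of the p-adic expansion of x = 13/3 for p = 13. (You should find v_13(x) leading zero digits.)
(a_0, …, a_2) = (0, 9, 8)

v_13(13/3) = 1, so a_0 = ... = a_0 = 0. Factor out: x = 13^1 · u with u = 1/3 a unit in ℤ_13. Expand u iteratively via a_{v+i} = u_i mod 13, u_{i+1} = (u_i − a_{v+i})/13:
  u_0 = 1/3;  a_1 = 9;  u_1 = (u_0 − 9)/13 = -2/3
  u_1 = -2/3;  a_2 = 8;  u_2 = (u_1 − 8)/13 = -2/3
Digits: (0, 9, 8).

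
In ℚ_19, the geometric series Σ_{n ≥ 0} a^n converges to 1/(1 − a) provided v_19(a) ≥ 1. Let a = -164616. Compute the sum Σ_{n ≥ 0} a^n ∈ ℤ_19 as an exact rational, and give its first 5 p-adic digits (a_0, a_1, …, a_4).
Σ a^n = 1/(1 − a) = 1/164617;  first 5 digits = (1, 0, 0, 14, 17)

v_19(a) = 3 ≥ 1, so the series converges in ℤ_19 to 1/(1 − a) = 1/(1 − (-164616)) = 1/164617. Expand this rational in ℤ_19: compute digits iteratively via d_i = x_i mod 19, x_{i+1} = (x_i − d_i)/19. The first 5 digits are (1, 0, 0, 14, 17).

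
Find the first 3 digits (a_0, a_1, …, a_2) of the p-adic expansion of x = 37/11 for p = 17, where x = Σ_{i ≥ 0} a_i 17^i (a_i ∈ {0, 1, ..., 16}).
(a_0, …, a_2) = (8, 9, 1)

v_17(37/11) = 0 (numerator and denominator both coprime to 17), so x ∈ ℤ_17^×. Compute digits iteratively via a_i = x_i mod 17, x_{i+1} = (x_i − a_i)/17, with x_0 = x:
  x_0 = 37/11;  a_0 = 8;  x_1 = (x_0 − 8)/17 = -3/11
  x_1 = -3/11;  a_1 = 9;  x_2 = (x_1 − 9)/17 = -6/11
  x_2 = -6/11;  a_2 = 1;  x_3 = (x_2 − 1)/17 = -1/11
Digits: (8, 9, 1).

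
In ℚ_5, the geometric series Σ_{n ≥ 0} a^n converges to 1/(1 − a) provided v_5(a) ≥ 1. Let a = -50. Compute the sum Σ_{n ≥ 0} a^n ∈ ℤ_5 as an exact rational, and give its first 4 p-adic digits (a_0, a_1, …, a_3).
Σ a^n = 1/(1 − a) = 1/51;  first 4 digits = (1, 0, 3, 4)

v_5(a) = 2 ≥ 1, so the series converges in ℤ_5 to 1/(1 − a) = 1/(1 − (-50)) = 1/51. Expand this rational in ℤ_5: compute digits iteratively via d_i = x_i mod 5, x_{i+1} = (x_i − d_i)/5. The first 4 digits are (1, 0, 3, 4).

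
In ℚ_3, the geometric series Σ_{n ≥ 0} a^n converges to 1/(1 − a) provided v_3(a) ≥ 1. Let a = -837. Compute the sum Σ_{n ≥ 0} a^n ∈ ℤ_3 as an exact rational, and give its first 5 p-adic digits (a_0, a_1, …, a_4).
Σ a^n = 1/(1 − a) = 1/838;  first 5 digits = (1, 0, 0, 2, 1)

v_3(a) = 3 ≥ 1, so the series converges in ℤ_3 to 1/(1 − a) = 1/(1 − (-837)) = 1/838. Expand this rational in ℤ_3: compute digits iteratively via d_i = x_i mod 3, x_{i+1} = (x_i − d_i)/3. The first 5 digits are (1, 0, 0, 2, 1).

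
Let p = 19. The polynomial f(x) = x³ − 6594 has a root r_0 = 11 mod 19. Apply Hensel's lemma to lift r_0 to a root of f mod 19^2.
r_1 = 296 (mod 361)

Hensel: r_{i+1} = r_i − f(r_i)/f′(r_i) mod 19^{i+2}, where f′(x) = 3x². Iterate:
  r_0 = 11 (mod 19)
  r_1 = 296 (mod 361)
Final: r = 296 with f(r) ≡ 0 mod 19^2.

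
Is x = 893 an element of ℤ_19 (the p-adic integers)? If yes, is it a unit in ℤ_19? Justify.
x ∈ ℤ_19 but not a unit; v_19(x) = 1 > 0

ℤ_19 = {x ∈ ℚ_19 : v_19(x) ≥ 0} and ℤ_19^× = {x ∈ ℤ_19 : v_19(x) = 0}. Here v_19(893) = v_19(num) − v_19(den) = 1; compare against these criteria.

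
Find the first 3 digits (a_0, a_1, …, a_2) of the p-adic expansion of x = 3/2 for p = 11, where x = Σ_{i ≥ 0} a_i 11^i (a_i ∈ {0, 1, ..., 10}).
(a_0, …, a_2) = (7, 5, 5)

v_11(3/2) = 0 (numerator and denominator both coprime to 11), so x ∈ ℤ_11^×. Compute digits iteratively via a_i = x_i mod 11, x_{i+1} = (x_i − a_i)/11, with x_0 = x:
  x_0 = 3/2;  a_0 = 7;  x_1 = (x_0 − 7)/11 = -1/2
  x_1 = -1/2;  a_1 = 5;  x_2 = (x_1 − 5)/11 = -1/2
  x_2 = -1/2;  a_2 = 5;  x_3 = (x_2 − 5)/11 = -1/2
Digits: (7, 5, 5).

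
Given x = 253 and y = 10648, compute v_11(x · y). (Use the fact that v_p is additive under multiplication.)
v_11(2693944) = 4

v_p(x) = 1 (factor: 253 = 11^1 · 23); v_p(y) = 3 (factor: 10648 = 11^3 · 8). Additivity: v_p(xy) = v_p(x) + v_p(y) = 1 + 3 = 4. (Direct check: xy = 2693944 = 11^4 · (184).)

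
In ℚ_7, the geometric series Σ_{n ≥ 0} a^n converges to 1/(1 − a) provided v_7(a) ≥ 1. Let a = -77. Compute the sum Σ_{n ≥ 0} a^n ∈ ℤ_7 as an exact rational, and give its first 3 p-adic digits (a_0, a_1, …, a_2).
Σ a^n = 1/(1 − a) = 1/78;  first 3 digits = (1, 3, 0)

v_7(a) = 1 ≥ 1, so the series converges in ℤ_7 to 1/(1 − a) = 1/(1 − (-77)) = 1/78. Expand this rational in ℤ_7: compute digits iteratively via d_i = x_i mod 7, x_{i+1} = (x_i − d_i)/7. The first 3 digits are (1, 3, 0).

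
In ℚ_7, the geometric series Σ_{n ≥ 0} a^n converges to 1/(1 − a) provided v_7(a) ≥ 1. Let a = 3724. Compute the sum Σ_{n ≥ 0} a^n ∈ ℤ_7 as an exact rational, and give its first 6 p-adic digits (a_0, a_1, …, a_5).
Σ a^n = 1/(1 − a) = -1/3723;  first 6 digits = (1, 0, 6, 3, 2, 6)

v_7(a) = 2 ≥ 1, so the series converges in ℤ_7 to 1/(1 − a) = 1/(1 − 3724) = -1/3723. Expand this rational in ℤ_7: compute digits iteratively via d_i = x_i mod 7, x_{i+1} = (x_i − d_i)/7. The first 6 digits are (1, 0, 6, 3, 2, 6).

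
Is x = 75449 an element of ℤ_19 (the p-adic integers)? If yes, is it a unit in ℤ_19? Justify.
x ∈ ℤ_19 but not a unit; v_19(x) = 3 > 0

ℤ_19 = {x ∈ ℚ_19 : v_19(x) ≥ 0} and ℤ_19^× = {x ∈ ℤ_19 : v_19(x) = 0}. Here v_19(75449) = v_19(num) − v_19(den) = 3; compare against these criteria.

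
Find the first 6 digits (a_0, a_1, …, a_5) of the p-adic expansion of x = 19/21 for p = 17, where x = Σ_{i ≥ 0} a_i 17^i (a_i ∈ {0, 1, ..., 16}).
(a_0, …, a_5) = (9, 6, 15, 8, 10, 1)

v_17(19/21) = 0 (numerator and denominator both coprime to 17), so x ∈ ℤ_17^×. Compute digits iteratively via a_i = x_i mod 17, x_{i+1} = (x_i − a_i)/17, with x_0 = x:
  x_0 = 19/21;  a_0 = 9;  x_1 = (x_0 − 9)/17 = -10/21
  x_1 = -10/21;  a_1 = 6;  x_2 = (x_1 − 6)/17 = -8/21
  x_2 = -8/21;  a_2 = 15;  x_3 = (x_2 − 15)/17 = -19/21
  x_3 = -19/21;  a_3 = 8;  x_4 = (x_3 − 8)/17 = -11/21
  x_4 = -11/21;  a_4 = 10;  x_5 = (x_4 − 10)/17 = -13/21
  x_5 = -13/21;  a_5 = 1;  x_6 = (x_5 − 1)/17 = -2/21
Digits: (9, 6, 15, 8, 10, 1).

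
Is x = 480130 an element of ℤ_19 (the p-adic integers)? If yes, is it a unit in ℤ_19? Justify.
x ∈ ℤ_19 but not a unit; v_19(x) = 3 > 0

ℤ_19 = {x ∈ ℚ_19 : v_19(x) ≥ 0} and ℤ_19^× = {x ∈ ℤ_19 : v_19(x) = 0}. Here v_19(480130) = v_19(num) − v_19(den) = 3; compare against these criteria.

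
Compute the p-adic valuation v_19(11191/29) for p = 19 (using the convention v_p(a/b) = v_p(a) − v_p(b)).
v_19(11191/29) = 2

Factor powers of 19 from the numerator and denominator of the reduced fraction: 11191 = 19^2 · 31 and 29 = 19^0 · 29. Apply v_p(a/b) = v_p(a) − v_p(b): v_19(11191/29) = 2 − 0 = 2.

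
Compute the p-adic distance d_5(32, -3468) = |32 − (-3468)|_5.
d_5(32, -3468) = 1/125

Step 1 — x − y = 32 − (-3468) = 3500. Step 2 — v_5(3500) = 3 (factor: 3500 = (5^3 · 28); the sign does not affect v_p). Step 3 — |x − y|_5 = 5^{-3} = 1/125.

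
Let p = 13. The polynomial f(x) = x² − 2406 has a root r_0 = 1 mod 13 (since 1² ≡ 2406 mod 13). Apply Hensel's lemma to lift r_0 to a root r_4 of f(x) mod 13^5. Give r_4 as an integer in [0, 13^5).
r_4 = 286898 (mod 371293)

Hensel's recurrence: r_{i+1} = r_i − f(r_i)·(f′(r_i))^{-1} mod 13^{i+2}, with f′(x) = 2x. Iterate:
  r_0 = 1 (mod 13)
  r_1 = 105 (mod 169)
  r_2 = 1288 (mod 2197)
  r_3 = 1288 (mod 28561)
  r_4 = 286898 (mod 371293)
Final: r_4 = 286898, and one checks f(r_4) ≡ 0 mod 13^5.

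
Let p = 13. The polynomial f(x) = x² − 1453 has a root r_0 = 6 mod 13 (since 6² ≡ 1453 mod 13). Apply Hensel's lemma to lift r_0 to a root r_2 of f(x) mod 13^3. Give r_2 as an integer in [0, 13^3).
r_2 = 1969 (mod 2197)

Hensel's recurrence: r_{i+1} = r_i − f(r_i)·(f′(r_i))^{-1} mod 13^{i+2}, with f′(x) = 2x. Iterate:
  r_0 = 6 (mod 13)
  r_1 = 110 (mod 169)
  r_2 = 1969 (mod 2197)
Final: r_2 = 1969, and one checks f(r_2) ≡ 0 mod 13^3.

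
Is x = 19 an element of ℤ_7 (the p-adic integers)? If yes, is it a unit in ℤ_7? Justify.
x ∈ ℤ_7^× (unit); v_7(x) = 0

ℤ_7 = {x ∈ ℚ_7 : v_7(x) ≥ 0} and ℤ_7^× = {x ∈ ℤ_7 : v_7(x) = 0}. Here v_7(19) = v_7(num) − v_7(den) = 0; compare against these criteria.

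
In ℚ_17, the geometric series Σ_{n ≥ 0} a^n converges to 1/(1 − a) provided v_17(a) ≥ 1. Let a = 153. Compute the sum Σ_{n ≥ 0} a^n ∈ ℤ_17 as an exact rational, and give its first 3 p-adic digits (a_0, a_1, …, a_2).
Σ a^n = 1/(1 − a) = -1/152;  first 3 digits = (1, 9, 13)

v_17(a) = 1 ≥ 1, so the series converges in ℤ_17 to 1/(1 − a) = 1/(1 − 153) = -1/152. Expand this rational in ℤ_17: compute digits iteratively via d_i = x_i mod 17, x_{i+1} = (x_i − d_i)/17. The first 3 digits are (1, 9, 13).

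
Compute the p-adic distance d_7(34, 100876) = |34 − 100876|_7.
d_7(34, 100876) = 1/16807

Step 1 — x − y = 34 − 100876 = -100842. Step 2 — v_7(-100842) = 5 (factor: -100842 = −(7^5 · 6); the sign does not affect v_p). Step 3 — |x − y|_7 = 7^{-5} = 1/16807.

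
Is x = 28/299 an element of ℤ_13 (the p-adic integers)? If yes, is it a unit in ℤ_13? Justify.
x ∉ ℤ_13 (v_13(x) = -1 < 0)

ℤ_13 = {x ∈ ℚ_13 : v_13(x) ≥ 0} and ℤ_13^× = {x ∈ ℤ_13 : v_13(x) = 0}. Here v_13(28/299) = v_13(num) − v_13(den) = -1; compare against these criteria.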